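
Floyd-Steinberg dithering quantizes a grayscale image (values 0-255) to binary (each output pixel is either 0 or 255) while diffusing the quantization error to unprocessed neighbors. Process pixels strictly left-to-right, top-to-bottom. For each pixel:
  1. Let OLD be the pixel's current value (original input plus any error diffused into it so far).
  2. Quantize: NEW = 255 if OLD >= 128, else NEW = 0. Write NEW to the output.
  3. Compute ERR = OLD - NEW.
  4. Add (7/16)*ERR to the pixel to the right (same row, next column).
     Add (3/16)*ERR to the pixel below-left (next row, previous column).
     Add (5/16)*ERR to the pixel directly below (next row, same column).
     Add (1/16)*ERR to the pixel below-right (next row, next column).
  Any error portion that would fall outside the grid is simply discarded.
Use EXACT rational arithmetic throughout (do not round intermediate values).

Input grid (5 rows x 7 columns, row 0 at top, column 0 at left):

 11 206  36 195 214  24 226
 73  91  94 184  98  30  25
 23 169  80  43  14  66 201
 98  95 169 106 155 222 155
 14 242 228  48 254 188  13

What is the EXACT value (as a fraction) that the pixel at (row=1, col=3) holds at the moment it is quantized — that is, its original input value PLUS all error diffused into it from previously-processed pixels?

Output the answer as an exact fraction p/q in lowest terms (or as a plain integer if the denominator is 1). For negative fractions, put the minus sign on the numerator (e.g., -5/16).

(0,0): OLD=11 → NEW=0, ERR=11
(0,1): OLD=3373/16 → NEW=255, ERR=-707/16
(0,2): OLD=4267/256 → NEW=0, ERR=4267/256
(0,3): OLD=828589/4096 → NEW=255, ERR=-215891/4096
(0,4): OLD=12513467/65536 → NEW=255, ERR=-4198213/65536
(0,5): OLD=-4221667/1048576 → NEW=0, ERR=-4221667/1048576
(0,6): OLD=3762099147/16777216 → NEW=255, ERR=-516090933/16777216
(1,0): OLD=17447/256 → NEW=0, ERR=17447/256
(1,1): OLD=226961/2048 → NEW=0, ERR=226961/2048
(1,2): OLD=8850533/65536 → NEW=255, ERR=-7861147/65536
(1,3): OLD=27284097/262144 → NEW=0, ERR=27284097/262144
Target (1,3): original=184, with diffused error = 27284097/262144

Answer: 27284097/262144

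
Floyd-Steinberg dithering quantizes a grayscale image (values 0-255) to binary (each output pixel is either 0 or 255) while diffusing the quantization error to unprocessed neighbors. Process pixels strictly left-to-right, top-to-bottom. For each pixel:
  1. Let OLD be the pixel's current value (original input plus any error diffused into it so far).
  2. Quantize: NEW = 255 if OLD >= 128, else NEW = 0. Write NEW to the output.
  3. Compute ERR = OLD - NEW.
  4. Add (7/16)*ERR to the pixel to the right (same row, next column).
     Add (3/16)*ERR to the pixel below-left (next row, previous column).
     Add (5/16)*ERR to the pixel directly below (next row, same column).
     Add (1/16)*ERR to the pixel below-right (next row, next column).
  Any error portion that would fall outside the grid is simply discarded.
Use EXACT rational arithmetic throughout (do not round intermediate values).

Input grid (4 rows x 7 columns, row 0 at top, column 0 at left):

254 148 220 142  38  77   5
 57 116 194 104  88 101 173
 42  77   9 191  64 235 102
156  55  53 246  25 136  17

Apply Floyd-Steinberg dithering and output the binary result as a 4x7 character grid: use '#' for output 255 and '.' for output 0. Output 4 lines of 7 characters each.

(0,0): OLD=254 → NEW=255, ERR=-1
(0,1): OLD=2361/16 → NEW=255, ERR=-1719/16
(0,2): OLD=44287/256 → NEW=255, ERR=-20993/256
(0,3): OLD=434681/4096 → NEW=0, ERR=434681/4096
(0,4): OLD=5533135/65536 → NEW=0, ERR=5533135/65536
(0,5): OLD=119472297/1048576 → NEW=0, ERR=119472297/1048576
(0,6): OLD=920192159/16777216 → NEW=0, ERR=920192159/16777216
(1,0): OLD=9355/256 → NEW=0, ERR=9355/256
(1,1): OLD=169933/2048 → NEW=0, ERR=169933/2048
(1,2): OLD=14277585/65536 → NEW=255, ERR=-2434095/65536
(1,3): OLD=34503229/262144 → NEW=255, ERR=-32343491/262144
(1,4): OLD=1483123287/16777216 → NEW=0, ERR=1483123287/16777216
(1,5): OLD=25614343431/134217728 → NEW=255, ERR=-8611177209/134217728
(1,6): OLD=363336571017/2147483648 → NEW=255, ERR=-184271759223/2147483648
(2,0): OLD=2260255/32768 → NEW=0, ERR=2260255/32768
(2,1): OLD=134665797/1048576 → NEW=255, ERR=-132721083/1048576
(2,2): OLD=-1273896433/16777216 → NEW=0, ERR=-1273896433/16777216
(2,3): OLD=17915110743/134217728 → NEW=255, ERR=-16310409897/134217728
(2,4): OLD=20098808327/1073741824 → NEW=0, ERR=20098808327/1073741824
(2,5): OLD=7304052159405/34359738368 → NEW=255, ERR=-1457681124435/34359738368
(2,6): OLD=28925123042187/549755813888 → NEW=0, ERR=28925123042187/549755813888
(3,0): OLD=2580723247/16777216 → NEW=255, ERR=-1697466833/16777216
(3,1): OLD=-5200221565/134217728 → NEW=0, ERR=-5200221565/134217728
(3,2): OLD=-19730151623/1073741824 → NEW=0, ERR=-19730151623/1073741824
(3,3): OLD=853621853823/4294967296 → NEW=255, ERR=-241594806657/4294967296
(3,4): OLD=-5118112800209/549755813888 → NEW=0, ERR=-5118112800209/549755813888
(3,5): OLD=570446665227005/4398046511104 → NEW=255, ERR=-551055195104515/4398046511104
(3,6): OLD=-1690695976951517/70368744177664 → NEW=0, ERR=-1690695976951517/70368744177664
Row 0: ###....
Row 1: ..##.##
Row 2: .#.#.#.
Row 3: #..#.#.

Answer: ###....
..##.##
.#.#.#.
#..#.#.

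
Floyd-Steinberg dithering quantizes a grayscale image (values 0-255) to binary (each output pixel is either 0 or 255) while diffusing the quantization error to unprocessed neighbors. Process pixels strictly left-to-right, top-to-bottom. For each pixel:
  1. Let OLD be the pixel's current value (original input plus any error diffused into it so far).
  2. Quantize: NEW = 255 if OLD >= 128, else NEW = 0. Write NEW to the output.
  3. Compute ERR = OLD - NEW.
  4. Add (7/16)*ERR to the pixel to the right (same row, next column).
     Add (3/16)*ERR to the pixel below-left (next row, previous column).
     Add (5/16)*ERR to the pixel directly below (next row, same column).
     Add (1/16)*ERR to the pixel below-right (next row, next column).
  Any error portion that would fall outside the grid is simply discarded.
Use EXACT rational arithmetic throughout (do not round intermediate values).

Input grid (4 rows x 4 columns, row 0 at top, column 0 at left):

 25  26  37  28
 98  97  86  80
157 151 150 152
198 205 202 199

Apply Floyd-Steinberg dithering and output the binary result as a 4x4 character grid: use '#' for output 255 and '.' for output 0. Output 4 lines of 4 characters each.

(0,0): OLD=25 → NEW=0, ERR=25
(0,1): OLD=591/16 → NEW=0, ERR=591/16
(0,2): OLD=13609/256 → NEW=0, ERR=13609/256
(0,3): OLD=209951/4096 → NEW=0, ERR=209951/4096
(1,0): OLD=28861/256 → NEW=0, ERR=28861/256
(1,1): OLD=346923/2048 → NEW=255, ERR=-175317/2048
(1,2): OLD=5051527/65536 → NEW=0, ERR=5051527/65536
(1,3): OLD=139526753/1048576 → NEW=255, ERR=-127860127/1048576
(2,0): OLD=5773065/32768 → NEW=255, ERR=-2582775/32768
(2,1): OLD=116668403/1048576 → NEW=0, ERR=116668403/1048576
(2,2): OLD=408005087/2097152 → NEW=255, ERR=-126768673/2097152
(2,3): OLD=3095940547/33554432 → NEW=0, ERR=3095940547/33554432
(3,0): OLD=3258649977/16777216 → NEW=255, ERR=-1019540103/16777216
(3,1): OLD=52861131047/268435456 → NEW=255, ERR=-15589910233/268435456
(3,2): OLD=781491755737/4294967296 → NEW=255, ERR=-313724904743/4294967296
(3,3): OLD=13200881245039/68719476736 → NEW=255, ERR=-4322585322641/68719476736
Row 0: ....
Row 1: .#.#
Row 2: #.#.
Row 3: ####

Answer: ....
.#.#
#.#.
####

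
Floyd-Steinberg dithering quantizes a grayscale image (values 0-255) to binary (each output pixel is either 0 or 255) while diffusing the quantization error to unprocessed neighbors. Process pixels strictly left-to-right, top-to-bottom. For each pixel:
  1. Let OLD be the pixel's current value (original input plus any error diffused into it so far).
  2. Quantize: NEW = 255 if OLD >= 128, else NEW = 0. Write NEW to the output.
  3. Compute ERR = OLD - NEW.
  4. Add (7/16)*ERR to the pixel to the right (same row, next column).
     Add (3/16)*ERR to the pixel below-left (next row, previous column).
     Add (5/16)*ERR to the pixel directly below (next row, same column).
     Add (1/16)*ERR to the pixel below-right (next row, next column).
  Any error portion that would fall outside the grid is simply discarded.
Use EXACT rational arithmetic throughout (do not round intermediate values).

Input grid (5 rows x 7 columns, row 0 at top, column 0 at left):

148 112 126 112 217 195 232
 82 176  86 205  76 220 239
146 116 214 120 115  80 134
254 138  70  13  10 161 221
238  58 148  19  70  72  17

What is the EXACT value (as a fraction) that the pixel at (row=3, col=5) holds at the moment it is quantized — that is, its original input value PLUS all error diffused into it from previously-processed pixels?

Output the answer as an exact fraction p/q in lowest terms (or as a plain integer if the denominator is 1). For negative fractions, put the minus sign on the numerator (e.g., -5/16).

(0,0): OLD=148 → NEW=255, ERR=-107
(0,1): OLD=1043/16 → NEW=0, ERR=1043/16
(0,2): OLD=39557/256 → NEW=255, ERR=-25723/256
(0,3): OLD=278691/4096 → NEW=0, ERR=278691/4096
(0,4): OLD=16172149/65536 → NEW=255, ERR=-539531/65536
(0,5): OLD=200695603/1048576 → NEW=255, ERR=-66691277/1048576
(0,6): OLD=3425475173/16777216 → NEW=255, ERR=-852714907/16777216
(1,0): OLD=15561/256 → NEW=0, ERR=15561/256
(1,1): OLD=404351/2048 → NEW=255, ERR=-117889/2048
(1,2): OLD=3030891/65536 → NEW=0, ERR=3030891/65536
(1,3): OLD=62566479/262144 → NEW=255, ERR=-4280241/262144
(1,4): OLD=983330253/16777216 → NEW=0, ERR=983330253/16777216
(1,5): OLD=28953772637/134217728 → NEW=255, ERR=-5271748003/134217728
(1,6): OLD=433701276115/2147483648 → NEW=255, ERR=-113907054125/2147483648
(2,0): OLD=5052901/32768 → NEW=255, ERR=-3302939/32768
(2,1): OLD=69607719/1048576 → NEW=0, ERR=69607719/1048576
(2,2): OLD=4208327477/16777216 → NEW=255, ERR=-69862603/16777216
(2,3): OLD=17039719117/134217728 → NEW=0, ERR=17039719117/134217728
(2,4): OLD=193782568029/1073741824 → NEW=255, ERR=-80021597091/1073741824
(2,5): OLD=990881979935/34359738368 → NEW=0, ERR=990881979935/34359738368
(2,6): OLD=70141321101769/549755813888 → NEW=0, ERR=70141321101769/549755813888
(3,0): OLD=3941765781/16777216 → NEW=255, ERR=-336424299/16777216
(3,1): OLD=19178523889/134217728 → NEW=255, ERR=-15046996751/134217728
(3,2): OLD=51114659683/1073741824 → NEW=0, ERR=51114659683/1073741824
(3,3): OLD=254548420997/4294967296 → NEW=0, ERR=254548420997/4294967296
(3,4): OLD=14283628213909/549755813888 → NEW=0, ERR=14283628213909/549755813888
(3,5): OLD=882439919031183/4398046511104 → NEW=255, ERR=-239061941300337/4398046511104
Target (3,5): original=161, with diffused error = 882439919031183/4398046511104

Answer: 882439919031183/4398046511104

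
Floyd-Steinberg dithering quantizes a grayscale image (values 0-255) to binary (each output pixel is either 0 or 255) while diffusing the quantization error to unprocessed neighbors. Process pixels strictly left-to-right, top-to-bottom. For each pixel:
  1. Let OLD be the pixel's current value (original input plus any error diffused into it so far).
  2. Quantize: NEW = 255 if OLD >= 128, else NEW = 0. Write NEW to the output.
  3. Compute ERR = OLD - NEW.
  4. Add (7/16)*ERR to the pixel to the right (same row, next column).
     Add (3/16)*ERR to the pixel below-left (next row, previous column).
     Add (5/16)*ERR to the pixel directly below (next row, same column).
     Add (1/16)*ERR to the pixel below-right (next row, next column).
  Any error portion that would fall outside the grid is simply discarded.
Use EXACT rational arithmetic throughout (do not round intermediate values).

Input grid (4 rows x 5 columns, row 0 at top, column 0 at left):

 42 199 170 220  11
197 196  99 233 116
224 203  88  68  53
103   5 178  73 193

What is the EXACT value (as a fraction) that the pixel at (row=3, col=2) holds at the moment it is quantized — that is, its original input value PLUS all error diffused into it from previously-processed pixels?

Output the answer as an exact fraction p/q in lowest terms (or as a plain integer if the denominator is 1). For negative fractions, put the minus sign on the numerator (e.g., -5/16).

(0,0): OLD=42 → NEW=0, ERR=42
(0,1): OLD=1739/8 → NEW=255, ERR=-301/8
(0,2): OLD=19653/128 → NEW=255, ERR=-12987/128
(0,3): OLD=359651/2048 → NEW=255, ERR=-162589/2048
(0,4): OLD=-777675/32768 → NEW=0, ERR=-777675/32768
(1,0): OLD=25993/128 → NEW=255, ERR=-6647/128
(1,1): OLD=148607/1024 → NEW=255, ERR=-112513/1024
(1,2): OLD=65067/32768 → NEW=0, ERR=65067/32768
(1,3): OLD=25987439/131072 → NEW=255, ERR=-7435921/131072
(1,4): OLD=165258989/2097152 → NEW=0, ERR=165258989/2097152
(2,0): OLD=3066597/16384 → NEW=255, ERR=-1111323/16384
(2,1): OLD=71363431/524288 → NEW=255, ERR=-62330009/524288
(2,2): OLD=160255093/8388608 → NEW=0, ERR=160255093/8388608
(2,3): OLD=9868861455/134217728 → NEW=0, ERR=9868861455/134217728
(2,4): OLD=228167156905/2147483648 → NEW=0, ERR=228167156905/2147483648
(3,0): OLD=499224917/8388608 → NEW=0, ERR=499224917/8388608
(3,1): OLD=-454484879/67108864 → NEW=0, ERR=-454484879/67108864
(3,2): OLD=402359810539/2147483648 → NEW=255, ERR=-145248519701/2147483648
Target (3,2): original=178, with diffused error = 402359810539/2147483648

Answer: 402359810539/2147483648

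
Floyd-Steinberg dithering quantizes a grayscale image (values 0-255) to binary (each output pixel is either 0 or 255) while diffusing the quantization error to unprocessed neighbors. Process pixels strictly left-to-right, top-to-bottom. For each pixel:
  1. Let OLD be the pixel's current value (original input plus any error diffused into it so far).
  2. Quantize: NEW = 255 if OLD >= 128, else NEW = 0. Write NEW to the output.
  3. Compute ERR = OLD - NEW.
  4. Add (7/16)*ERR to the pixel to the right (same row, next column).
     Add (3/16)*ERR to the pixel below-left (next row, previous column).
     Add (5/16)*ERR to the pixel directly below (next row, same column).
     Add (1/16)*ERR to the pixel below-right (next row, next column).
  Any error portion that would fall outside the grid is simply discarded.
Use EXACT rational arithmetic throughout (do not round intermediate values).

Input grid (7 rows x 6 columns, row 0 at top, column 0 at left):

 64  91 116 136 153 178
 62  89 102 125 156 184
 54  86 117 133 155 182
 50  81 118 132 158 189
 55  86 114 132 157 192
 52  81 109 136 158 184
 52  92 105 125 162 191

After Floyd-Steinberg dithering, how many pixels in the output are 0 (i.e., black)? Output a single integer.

Answer: 21

Derivation:
(0,0): OLD=64 → NEW=0, ERR=64
(0,1): OLD=119 → NEW=0, ERR=119
(0,2): OLD=2689/16 → NEW=255, ERR=-1391/16
(0,3): OLD=25079/256 → NEW=0, ERR=25079/256
(0,4): OLD=802241/4096 → NEW=255, ERR=-242239/4096
(0,5): OLD=9969735/65536 → NEW=255, ERR=-6741945/65536
(1,0): OLD=1669/16 → NEW=0, ERR=1669/16
(1,1): OLD=20419/128 → NEW=255, ERR=-12221/128
(1,2): OLD=241119/4096 → NEW=0, ERR=241119/4096
(1,3): OLD=2700835/16384 → NEW=255, ERR=-1477085/16384
(1,4): OLD=89034745/1048576 → NEW=0, ERR=89034745/1048576
(1,5): OLD=3108882175/16777216 → NEW=255, ERR=-1169307905/16777216
(2,0): OLD=140689/2048 → NEW=0, ERR=140689/2048
(2,1): OLD=6801003/65536 → NEW=0, ERR=6801003/65536
(2,2): OLD=165597761/1048576 → NEW=255, ERR=-101789119/1048576
(2,3): OLD=687504697/8388608 → NEW=0, ERR=687504697/8388608
(2,4): OLD=53334882283/268435456 → NEW=255, ERR=-15116158997/268435456
(2,5): OLD=605119197213/4294967296 → NEW=255, ERR=-490097463267/4294967296
(3,0): OLD=95342049/1048576 → NEW=0, ERR=95342049/1048576
(3,1): OLD=1168547245/8388608 → NEW=255, ERR=-970547795/8388608
(3,2): OLD=3952667527/67108864 → NEW=0, ERR=3952667527/67108864
(3,3): OLD=716204633893/4294967296 → NEW=255, ERR=-379012026587/4294967296
(3,4): OLD=2938505216741/34359738368 → NEW=0, ERR=2938505216741/34359738368
(3,5): OLD=102934618459723/549755813888 → NEW=255, ERR=-37253114081717/549755813888
(4,0): OLD=8284013615/134217728 → NEW=0, ERR=8284013615/134217728
(4,1): OLD=200947652867/2147483648 → NEW=0, ERR=200947652867/2147483648
(4,2): OLD=10278184545881/68719476736 → NEW=255, ERR=-7245282021799/68719476736
(4,3): OLD=85776161434973/1099511627776 → NEW=0, ERR=85776161434973/1099511627776
(4,4): OLD=3512021410400109/17592186044416 → NEW=255, ERR=-973986030925971/17592186044416
(4,5): OLD=42769309729860827/281474976710656 → NEW=255, ERR=-29006809331356453/281474976710656
(5,0): OLD=3052270442937/34359738368 → NEW=0, ERR=3052270442937/34359738368
(5,1): OLD=146449421415177/1099511627776 → NEW=255, ERR=-133926043667703/1099511627776
(5,2): OLD=380328546998163/8796093022208 → NEW=0, ERR=380328546998163/8796093022208
(5,3): OLD=45690539115062881/281474976710656 → NEW=255, ERR=-26085579946154399/281474976710656
(5,4): OLD=48248633545082953/562949953421312 → NEW=0, ERR=48248633545082953/562949953421312
(5,5): OLD=1673829451384727597/9007199254740992 → NEW=255, ERR=-623006358574225363/9007199254740992
(6,0): OLD=1001378814176443/17592186044416 → NEW=0, ERR=1001378814176443/17592186044416
(6,1): OLD=26035999811971935/281474976710656 → NEW=0, ERR=26035999811971935/281474976710656
(6,2): OLD=150860180015004135/1125899906842624 → NEW=255, ERR=-136244296229864985/1125899906842624
(6,3): OLD=1114551996439367707/18014398509481984 → NEW=0, ERR=1114551996439367707/18014398509481984
(6,4): OLD=56807451010866915243/288230376151711744 → NEW=255, ERR=-16691294907819579477/288230376151711744
(6,5): OLD=689015248168100447181/4611686018427387904 → NEW=255, ERR=-486964686530883468339/4611686018427387904
Output grid:
  Row 0: ..#.##  (3 black, running=3)
  Row 1: .#.#.#  (3 black, running=6)
  Row 2: ..#.##  (3 black, running=9)
  Row 3: .#.#.#  (3 black, running=12)
  Row 4: ..#.##  (3 black, running=15)
  Row 5: .#.#.#  (3 black, running=18)
  Row 6: ..#.##  (3 black, running=21)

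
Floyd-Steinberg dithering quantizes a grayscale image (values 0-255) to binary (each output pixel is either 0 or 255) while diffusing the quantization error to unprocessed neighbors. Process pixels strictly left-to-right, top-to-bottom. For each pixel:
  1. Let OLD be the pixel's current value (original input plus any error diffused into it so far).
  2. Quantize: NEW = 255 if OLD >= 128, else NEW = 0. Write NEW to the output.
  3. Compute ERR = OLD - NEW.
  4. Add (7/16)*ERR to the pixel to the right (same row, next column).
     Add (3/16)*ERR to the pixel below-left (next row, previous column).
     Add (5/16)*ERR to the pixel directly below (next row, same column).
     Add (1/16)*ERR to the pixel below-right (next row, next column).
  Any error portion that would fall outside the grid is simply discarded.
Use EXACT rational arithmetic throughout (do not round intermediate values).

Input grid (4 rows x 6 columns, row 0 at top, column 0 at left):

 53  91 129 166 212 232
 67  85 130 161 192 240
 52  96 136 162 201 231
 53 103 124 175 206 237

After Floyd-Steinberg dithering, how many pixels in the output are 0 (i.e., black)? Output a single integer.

Answer: 10

Derivation:
(0,0): OLD=53 → NEW=0, ERR=53
(0,1): OLD=1827/16 → NEW=0, ERR=1827/16
(0,2): OLD=45813/256 → NEW=255, ERR=-19467/256
(0,3): OLD=543667/4096 → NEW=255, ERR=-500813/4096
(0,4): OLD=10387941/65536 → NEW=255, ERR=-6323739/65536
(0,5): OLD=199003459/1048576 → NEW=255, ERR=-68383421/1048576
(1,0): OLD=26873/256 → NEW=0, ERR=26873/256
(1,1): OLD=318799/2048 → NEW=255, ERR=-203441/2048
(1,2): OLD=3079419/65536 → NEW=0, ERR=3079419/65536
(1,3): OLD=31589215/262144 → NEW=0, ERR=31589215/262144
(1,4): OLD=3266465981/16777216 → NEW=255, ERR=-1011724099/16777216
(1,5): OLD=50252889883/268435456 → NEW=255, ERR=-18198151397/268435456
(2,0): OLD=2168533/32768 → NEW=0, ERR=2168533/32768
(2,1): OLD=114589943/1048576 → NEW=0, ERR=114589943/1048576
(2,2): OLD=3605093285/16777216 → NEW=255, ERR=-673096795/16777216
(2,3): OLD=23318287037/134217728 → NEW=255, ERR=-10907233603/134217728
(2,4): OLD=607402130103/4294967296 → NEW=255, ERR=-487814530377/4294967296
(2,5): OLD=10744643932273/68719476736 → NEW=255, ERR=-6778822635407/68719476736
(3,0): OLD=1579927557/16777216 → NEW=0, ERR=1579927557/16777216
(3,1): OLD=23483269409/134217728 → NEW=255, ERR=-10742251231/134217728
(3,2): OLD=73057076915/1073741824 → NEW=0, ERR=73057076915/1073741824
(3,3): OLD=10690592835289/68719476736 → NEW=255, ERR=-6832873732391/68719476736
(3,4): OLD=56861572627001/549755813888 → NEW=0, ERR=56861572627001/549755813888
(3,5): OLD=2149111889347767/8796093022208 → NEW=255, ERR=-93891831315273/8796093022208
Output grid:
  Row 0: ..####  (2 black, running=2)
  Row 1: .#..##  (3 black, running=5)
  Row 2: ..####  (2 black, running=7)
  Row 3: .#.#.#  (3 black, running=10)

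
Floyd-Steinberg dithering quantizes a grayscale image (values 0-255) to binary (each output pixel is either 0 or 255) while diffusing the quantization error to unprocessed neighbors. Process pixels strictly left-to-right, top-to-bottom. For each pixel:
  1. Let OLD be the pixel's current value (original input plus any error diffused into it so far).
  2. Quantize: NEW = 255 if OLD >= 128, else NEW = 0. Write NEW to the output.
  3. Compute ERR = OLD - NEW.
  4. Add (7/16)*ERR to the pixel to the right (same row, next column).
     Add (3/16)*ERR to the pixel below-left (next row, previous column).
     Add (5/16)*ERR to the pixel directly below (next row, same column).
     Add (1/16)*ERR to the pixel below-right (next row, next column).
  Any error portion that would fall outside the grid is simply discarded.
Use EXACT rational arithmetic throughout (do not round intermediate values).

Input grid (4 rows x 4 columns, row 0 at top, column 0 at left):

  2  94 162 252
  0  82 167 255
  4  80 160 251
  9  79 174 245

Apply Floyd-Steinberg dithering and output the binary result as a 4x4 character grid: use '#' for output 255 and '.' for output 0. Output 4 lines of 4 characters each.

Answer: ..##
..##
..##
..##

Derivation:
(0,0): OLD=2 → NEW=0, ERR=2
(0,1): OLD=759/8 → NEW=0, ERR=759/8
(0,2): OLD=26049/128 → NEW=255, ERR=-6591/128
(0,3): OLD=469959/2048 → NEW=255, ERR=-52281/2048
(1,0): OLD=2357/128 → NEW=0, ERR=2357/128
(1,1): OLD=112819/1024 → NEW=0, ERR=112819/1024
(1,2): OLD=6561903/32768 → NEW=255, ERR=-1793937/32768
(1,3): OLD=115266105/524288 → NEW=255, ERR=-18427335/524288
(2,0): OLD=498273/16384 → NEW=0, ERR=498273/16384
(2,1): OLD=62191483/524288 → NEW=0, ERR=62191483/524288
(2,2): OLD=204560503/1048576 → NEW=255, ERR=-62826377/1048576
(2,3): OLD=3529617243/16777216 → NEW=255, ERR=-748572837/16777216
(3,0): OLD=341795601/8388608 → NEW=0, ERR=341795601/8388608
(3,1): OLD=16718371087/134217728 → NEW=0, ERR=16718371087/134217728
(3,2): OLD=448437142641/2147483648 → NEW=255, ERR=-99171187599/2147483648
(3,3): OLD=7116182551191/34359738368 → NEW=255, ERR=-1645550732649/34359738368
Row 0: ..##
Row 1: ..##
Row 2: ..##
Row 3: ..##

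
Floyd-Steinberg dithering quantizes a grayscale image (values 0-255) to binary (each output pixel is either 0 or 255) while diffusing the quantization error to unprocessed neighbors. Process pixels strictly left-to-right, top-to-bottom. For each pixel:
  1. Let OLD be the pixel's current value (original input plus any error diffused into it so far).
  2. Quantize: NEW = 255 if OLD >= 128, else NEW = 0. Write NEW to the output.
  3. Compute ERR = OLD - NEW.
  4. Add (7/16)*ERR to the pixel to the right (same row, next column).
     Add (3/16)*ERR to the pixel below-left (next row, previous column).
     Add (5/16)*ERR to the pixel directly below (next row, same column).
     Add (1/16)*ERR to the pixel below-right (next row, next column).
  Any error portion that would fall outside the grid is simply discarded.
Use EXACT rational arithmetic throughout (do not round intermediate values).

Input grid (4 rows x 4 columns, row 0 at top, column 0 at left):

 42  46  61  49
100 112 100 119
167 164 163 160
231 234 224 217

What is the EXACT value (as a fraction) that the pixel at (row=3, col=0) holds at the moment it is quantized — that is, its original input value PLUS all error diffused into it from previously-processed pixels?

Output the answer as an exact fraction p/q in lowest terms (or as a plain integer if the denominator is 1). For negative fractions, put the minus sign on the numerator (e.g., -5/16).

(0,0): OLD=42 → NEW=0, ERR=42
(0,1): OLD=515/8 → NEW=0, ERR=515/8
(0,2): OLD=11413/128 → NEW=0, ERR=11413/128
(0,3): OLD=180243/2048 → NEW=0, ERR=180243/2048
(1,0): OLD=16025/128 → NEW=0, ERR=16025/128
(1,1): OLD=211183/1024 → NEW=255, ERR=-49937/1024
(1,2): OLD=4163291/32768 → NEW=0, ERR=4163291/32768
(1,3): OLD=108874477/524288 → NEW=255, ERR=-24818963/524288
(2,0): OLD=3227317/16384 → NEW=255, ERR=-950603/16384
(2,1): OLD=81277143/524288 → NEW=255, ERR=-52416297/524288
(2,2): OLD=154183459/1048576 → NEW=255, ERR=-113203421/1048576
(2,3): OLD=1776966295/16777216 → NEW=0, ERR=1776966295/16777216
(3,0): OLD=1628423077/8388608 → NEW=255, ERR=-510671963/8388608
Target (3,0): original=231, with diffused error = 1628423077/8388608

Answer: 1628423077/8388608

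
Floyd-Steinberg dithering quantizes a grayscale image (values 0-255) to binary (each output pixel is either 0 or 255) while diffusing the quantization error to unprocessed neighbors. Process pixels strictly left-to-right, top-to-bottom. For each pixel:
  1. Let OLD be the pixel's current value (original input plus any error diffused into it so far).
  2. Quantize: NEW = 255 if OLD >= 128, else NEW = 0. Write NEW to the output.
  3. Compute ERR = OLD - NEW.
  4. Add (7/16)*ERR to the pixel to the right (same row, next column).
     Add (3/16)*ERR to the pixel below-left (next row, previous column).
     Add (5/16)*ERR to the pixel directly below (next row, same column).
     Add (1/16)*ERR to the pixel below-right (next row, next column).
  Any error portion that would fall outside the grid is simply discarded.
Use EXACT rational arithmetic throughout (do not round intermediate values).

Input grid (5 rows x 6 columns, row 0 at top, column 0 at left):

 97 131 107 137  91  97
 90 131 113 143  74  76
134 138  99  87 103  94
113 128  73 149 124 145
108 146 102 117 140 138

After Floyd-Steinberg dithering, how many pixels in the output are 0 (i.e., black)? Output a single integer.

(0,0): OLD=97 → NEW=0, ERR=97
(0,1): OLD=2775/16 → NEW=255, ERR=-1305/16
(0,2): OLD=18257/256 → NEW=0, ERR=18257/256
(0,3): OLD=688951/4096 → NEW=255, ERR=-355529/4096
(0,4): OLD=3475073/65536 → NEW=0, ERR=3475073/65536
(0,5): OLD=126037383/1048576 → NEW=0, ERR=126037383/1048576
(1,0): OLD=26885/256 → NEW=0, ERR=26885/256
(1,1): OLD=349987/2048 → NEW=255, ERR=-172253/2048
(1,2): OLD=5053919/65536 → NEW=0, ERR=5053919/65536
(1,3): OLD=42995123/262144 → NEW=255, ERR=-23851597/262144
(1,4): OLD=1138771833/16777216 → NEW=0, ERR=1138771833/16777216
(1,5): OLD=39345106815/268435456 → NEW=255, ERR=-29105934465/268435456
(2,0): OLD=4949553/32768 → NEW=255, ERR=-3406287/32768
(2,1): OLD=91499307/1048576 → NEW=0, ERR=91499307/1048576
(2,2): OLD=2331340353/16777216 → NEW=255, ERR=-1946849727/16777216
(2,3): OLD=3401772153/134217728 → NEW=0, ERR=3401772153/134217728
(2,4): OLD=469366349547/4294967296 → NEW=0, ERR=469366349547/4294967296
(2,5): OLD=7708246092061/68719476736 → NEW=0, ERR=7708246092061/68719476736
(3,0): OLD=1625317409/16777216 → NEW=0, ERR=1625317409/16777216
(3,1): OLD=22736168333/134217728 → NEW=255, ERR=-11489352307/134217728
(3,2): OLD=10192039415/1073741824 → NEW=0, ERR=10192039415/1073741824
(3,3): OLD=11978568200293/68719476736 → NEW=255, ERR=-5544898367387/68719476736
(3,4): OLD=79970453427397/549755813888 → NEW=255, ERR=-60217279114043/549755813888
(3,5): OLD=1222321270846315/8796093022208 → NEW=255, ERR=-1020682449816725/8796093022208
(4,0): OLD=262472873423/2147483648 → NEW=0, ERR=262472873423/2147483648
(4,1): OLD=6203876595971/34359738368 → NEW=255, ERR=-2557856687869/34359738368
(4,2): OLD=57084401532441/1099511627776 → NEW=0, ERR=57084401532441/1099511627776
(4,3): OLD=1663417682209501/17592186044416 → NEW=0, ERR=1663417682209501/17592186044416
(4,4): OLD=33872067175760045/281474976710656 → NEW=0, ERR=33872067175760045/281474976710656
(4,5): OLD=664460779930382747/4503599627370496 → NEW=255, ERR=-483957125049093733/4503599627370496
Output grid:
  Row 0: .#.#..  (4 black, running=4)
  Row 1: .#.#.#  (3 black, running=7)
  Row 2: #.#...  (4 black, running=11)
  Row 3: .#.###  (2 black, running=13)
  Row 4: .#...#  (4 black, running=17)

Answer: 17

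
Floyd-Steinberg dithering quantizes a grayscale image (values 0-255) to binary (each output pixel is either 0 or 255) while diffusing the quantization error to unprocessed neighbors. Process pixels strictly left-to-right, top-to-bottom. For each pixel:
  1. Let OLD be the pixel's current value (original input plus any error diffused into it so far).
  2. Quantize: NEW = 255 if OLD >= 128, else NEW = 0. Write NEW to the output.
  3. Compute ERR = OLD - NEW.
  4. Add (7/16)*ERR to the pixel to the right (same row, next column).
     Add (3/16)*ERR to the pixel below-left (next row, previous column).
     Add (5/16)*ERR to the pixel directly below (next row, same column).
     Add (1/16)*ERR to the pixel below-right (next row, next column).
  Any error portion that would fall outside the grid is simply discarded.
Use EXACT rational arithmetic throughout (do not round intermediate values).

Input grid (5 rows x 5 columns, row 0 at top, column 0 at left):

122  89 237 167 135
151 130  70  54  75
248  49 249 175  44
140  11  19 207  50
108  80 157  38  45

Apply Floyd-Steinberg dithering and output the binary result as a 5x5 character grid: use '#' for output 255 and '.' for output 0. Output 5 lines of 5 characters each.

(0,0): OLD=122 → NEW=0, ERR=122
(0,1): OLD=1139/8 → NEW=255, ERR=-901/8
(0,2): OLD=24029/128 → NEW=255, ERR=-8611/128
(0,3): OLD=281739/2048 → NEW=255, ERR=-240501/2048
(0,4): OLD=2740173/32768 → NEW=0, ERR=2740173/32768
(1,0): OLD=21505/128 → NEW=255, ERR=-11135/128
(1,1): OLD=52999/1024 → NEW=0, ERR=52999/1024
(1,2): OLD=1394707/32768 → NEW=0, ERR=1394707/32768
(1,3): OLD=6212631/131072 → NEW=0, ERR=6212631/131072
(1,4): OLD=240186213/2097152 → NEW=0, ERR=240186213/2097152
(2,0): OLD=3776829/16384 → NEW=255, ERR=-401091/16384
(2,1): OLD=29888239/524288 → NEW=0, ERR=29888239/524288
(2,2): OLD=2511244685/8388608 → NEW=255, ERR=372149645/8388608
(2,3): OLD=31320471383/134217728 → NEW=255, ERR=-2905049257/134217728
(2,4): OLD=157375258017/2147483648 → NEW=0, ERR=157375258017/2147483648
(3,0): OLD=1199895277/8388608 → NEW=255, ERR=-939199763/8388608
(3,1): OLD=-897926935/67108864 → NEW=0, ERR=-897926935/67108864
(3,2): OLD=56939425235/2147483648 → NEW=0, ERR=56939425235/2147483648
(3,3): OLD=980754245179/4294967296 → NEW=255, ERR=-114462415301/4294967296
(3,4): OLD=4115527933639/68719476736 → NEW=0, ERR=4115527933639/68719476736
(4,0): OLD=75702345667/1073741824 → NEW=0, ERR=75702345667/1073741824
(4,1): OLD=3595326735555/34359738368 → NEW=0, ERR=3595326735555/34359738368
(4,2): OLD=112827267390157/549755813888 → NEW=255, ERR=-27360465151283/549755813888
(4,3): OLD=182821496259779/8796093022208 → NEW=0, ERR=182821496259779/8796093022208
(4,4): OLD=10012456300800725/140737488355328 → NEW=0, ERR=10012456300800725/140737488355328
Row 0: .###.
Row 1: #....
Row 2: #.##.
Row 3: #..#.
Row 4: ..#..

Answer: .###.
#....
#.##.
#..#.
..#..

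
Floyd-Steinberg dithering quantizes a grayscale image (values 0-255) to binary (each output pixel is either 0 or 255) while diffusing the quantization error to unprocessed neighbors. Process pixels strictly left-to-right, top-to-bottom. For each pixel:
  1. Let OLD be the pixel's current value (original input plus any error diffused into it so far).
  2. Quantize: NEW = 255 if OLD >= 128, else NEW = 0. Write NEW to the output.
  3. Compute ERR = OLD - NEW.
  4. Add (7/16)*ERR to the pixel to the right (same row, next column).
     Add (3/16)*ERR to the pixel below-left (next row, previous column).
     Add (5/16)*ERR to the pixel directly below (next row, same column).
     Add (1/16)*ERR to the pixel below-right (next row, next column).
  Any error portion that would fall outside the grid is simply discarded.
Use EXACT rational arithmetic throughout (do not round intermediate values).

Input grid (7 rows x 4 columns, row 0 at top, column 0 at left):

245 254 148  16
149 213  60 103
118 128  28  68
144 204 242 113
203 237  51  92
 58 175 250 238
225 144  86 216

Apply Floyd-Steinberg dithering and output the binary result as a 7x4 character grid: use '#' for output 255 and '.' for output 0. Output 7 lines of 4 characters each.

(0,0): OLD=245 → NEW=255, ERR=-10
(0,1): OLD=1997/8 → NEW=255, ERR=-43/8
(0,2): OLD=18643/128 → NEW=255, ERR=-13997/128
(0,3): OLD=-65211/2048 → NEW=0, ERR=-65211/2048
(1,0): OLD=18543/128 → NEW=255, ERR=-14097/128
(1,1): OLD=145417/1024 → NEW=255, ERR=-115703/1024
(1,2): OLD=-980163/32768 → NEW=0, ERR=-980163/32768
(1,3): OLD=38340411/524288 → NEW=0, ERR=38340411/524288
(2,0): OLD=1022323/16384 → NEW=0, ERR=1022323/16384
(2,1): OLD=56359585/524288 → NEW=0, ERR=56359585/524288
(2,2): OLD=75845797/1048576 → NEW=0, ERR=75845797/1048576
(2,3): OLD=2023810161/16777216 → NEW=0, ERR=2023810161/16777216
(3,0): OLD=1540609987/8388608 → NEW=255, ERR=-598485053/8388608
(3,1): OLD=30043516445/134217728 → NEW=255, ERR=-4182004195/134217728
(3,2): OLD=601957821155/2147483648 → NEW=255, ERR=54349490915/2147483648
(3,3): OLD=5713667567285/34359738368 → NEW=255, ERR=-3048065716555/34359738368
(4,0): OLD=375514363719/2147483648 → NEW=255, ERR=-172093966521/2147483648
(4,1): OLD=3306938095573/17179869184 → NEW=255, ERR=-1073928546347/17179869184
(4,2): OLD=7135715909045/549755813888 → NEW=0, ERR=7135715909045/549755813888
(4,3): OLD=629258781756291/8796093022208 → NEW=0, ERR=629258781756291/8796093022208
(5,0): OLD=5837374302871/274877906944 → NEW=0, ERR=5837374302871/274877906944
(5,1): OLD=1426562044008833/8796093022208 → NEW=255, ERR=-816441676654207/8796093022208
(5,2): OLD=980564454828605/4398046511104 → NEW=255, ERR=-140937405502915/4398046511104
(5,3): OLD=34782863914853429/140737488355328 → NEW=255, ERR=-1105195615755211/140737488355328
(6,0): OLD=30150589738445539/140737488355328 → NEW=255, ERR=-5737469792163101/140737488355328
(6,1): OLD=208240295207987557/2251799813685248 → NEW=0, ERR=208240295207987557/2251799813685248
(6,2): OLD=3933300393219624627/36028797018963968 → NEW=0, ERR=3933300393219624627/36028797018963968
(6,3): OLD=149479415636030296037/576460752303423488 → NEW=255, ERR=2481923798657306597/576460752303423488
Row 0: ###.
Row 1: ##..
Row 2: ....
Row 3: ####
Row 4: ##..
Row 5: .###
Row 6: #..#

Answer: ###.
##..
....
####
##..
.###
#..#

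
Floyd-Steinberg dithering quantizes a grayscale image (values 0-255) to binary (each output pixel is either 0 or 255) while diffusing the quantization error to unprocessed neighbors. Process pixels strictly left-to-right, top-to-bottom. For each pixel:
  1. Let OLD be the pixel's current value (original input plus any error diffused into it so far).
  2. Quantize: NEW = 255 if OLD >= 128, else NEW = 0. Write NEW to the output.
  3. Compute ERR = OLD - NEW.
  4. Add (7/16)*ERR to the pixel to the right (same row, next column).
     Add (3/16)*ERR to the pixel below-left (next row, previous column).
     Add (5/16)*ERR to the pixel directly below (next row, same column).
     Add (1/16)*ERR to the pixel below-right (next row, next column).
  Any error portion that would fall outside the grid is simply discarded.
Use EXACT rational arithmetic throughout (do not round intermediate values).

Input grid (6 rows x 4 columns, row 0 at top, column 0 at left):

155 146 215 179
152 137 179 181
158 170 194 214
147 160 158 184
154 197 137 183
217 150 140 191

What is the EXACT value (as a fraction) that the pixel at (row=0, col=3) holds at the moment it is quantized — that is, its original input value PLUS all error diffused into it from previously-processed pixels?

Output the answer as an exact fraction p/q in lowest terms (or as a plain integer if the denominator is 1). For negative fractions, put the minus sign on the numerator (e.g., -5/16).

Answer: 185417/1024

Derivation:
(0,0): OLD=155 → NEW=255, ERR=-100
(0,1): OLD=409/4 → NEW=0, ERR=409/4
(0,2): OLD=16623/64 → NEW=255, ERR=303/64
(0,3): OLD=185417/1024 → NEW=255, ERR=-75703/1024
Target (0,3): original=179, with diffused error = 185417/1024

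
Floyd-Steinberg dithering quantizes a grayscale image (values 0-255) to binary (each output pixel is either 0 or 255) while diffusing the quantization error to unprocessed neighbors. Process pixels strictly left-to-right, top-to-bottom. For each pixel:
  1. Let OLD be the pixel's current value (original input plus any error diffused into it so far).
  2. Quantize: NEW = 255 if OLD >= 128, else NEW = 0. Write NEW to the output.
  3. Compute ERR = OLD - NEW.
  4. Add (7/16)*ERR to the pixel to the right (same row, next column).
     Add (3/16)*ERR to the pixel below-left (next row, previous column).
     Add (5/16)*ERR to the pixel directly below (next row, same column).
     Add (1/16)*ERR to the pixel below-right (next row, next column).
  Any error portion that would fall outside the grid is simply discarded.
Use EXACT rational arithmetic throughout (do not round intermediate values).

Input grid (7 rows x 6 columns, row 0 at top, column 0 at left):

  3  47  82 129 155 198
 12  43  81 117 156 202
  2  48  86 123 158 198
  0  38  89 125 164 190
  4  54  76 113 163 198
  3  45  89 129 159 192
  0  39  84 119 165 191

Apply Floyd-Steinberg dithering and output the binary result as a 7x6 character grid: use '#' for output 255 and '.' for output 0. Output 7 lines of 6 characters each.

Answer: ...#.#
..#.##
...#.#
..#.##
...#.#
..#.##
...#.#

Derivation:
(0,0): OLD=3 → NEW=0, ERR=3
(0,1): OLD=773/16 → NEW=0, ERR=773/16
(0,2): OLD=26403/256 → NEW=0, ERR=26403/256
(0,3): OLD=713205/4096 → NEW=255, ERR=-331275/4096
(0,4): OLD=7839155/65536 → NEW=0, ERR=7839155/65536
(0,5): OLD=262492133/1048576 → NEW=255, ERR=-4894747/1048576
(1,0): OLD=5631/256 → NEW=0, ERR=5631/256
(1,1): OLD=178681/2048 → NEW=0, ERR=178681/2048
(1,2): OLD=9126253/65536 → NEW=255, ERR=-7585427/65536
(1,3): OLD=18340009/262144 → NEW=0, ERR=18340009/262144
(1,4): OLD=3658407707/16777216 → NEW=255, ERR=-619782373/16777216
(1,5): OLD=51500729421/268435456 → NEW=255, ERR=-16950311859/268435456
(2,0): OLD=826819/32768 → NEW=0, ERR=826819/32768
(2,1): OLD=69181329/1048576 → NEW=0, ERR=69181329/1048576
(2,2): OLD=1631840499/16777216 → NEW=0, ERR=1631840499/16777216
(2,3): OLD=23254015515/134217728 → NEW=255, ERR=-10971505125/134217728
(2,4): OLD=443350404817/4294967296 → NEW=0, ERR=443350404817/4294967296
(2,5): OLD=15195219991239/68719476736 → NEW=255, ERR=-2328246576441/68719476736
(3,0): OLD=339835027/16777216 → NEW=0, ERR=339835027/16777216
(3,1): OLD=11716375831/134217728 → NEW=0, ERR=11716375831/134217728
(3,2): OLD=157177495093/1073741824 → NEW=255, ERR=-116626670027/1073741824
(3,3): OLD=5316749393439/68719476736 → NEW=0, ERR=5316749393439/68719476736
(3,4): OLD=120201517370687/549755813888 → NEW=255, ERR=-19986215170753/549755813888
(3,5): OLD=1494973156783185/8796093022208 → NEW=255, ERR=-748030563879855/8796093022208
(4,0): OLD=57332463165/2147483648 → NEW=0, ERR=57332463165/2147483648
(4,1): OLD=2537802043801/34359738368 → NEW=0, ERR=2537802043801/34359738368
(4,2): OLD=103720610521339/1099511627776 → NEW=0, ERR=103720610521339/1099511627776
(4,3): OLD=2899958247011335/17592186044416 → NEW=255, ERR=-1586049194314745/17592186044416
(4,4): OLD=28453186877754487/281474976710656 → NEW=0, ERR=28453186877754487/281474976710656
(4,5): OLD=960967201975437281/4503599627370496 → NEW=255, ERR=-187450703004039199/4503599627370496
(5,0): OLD=13849270626267/549755813888 → NEW=0, ERR=13849270626267/549755813888
(5,1): OLD=1732102540479115/17592186044416 → NEW=0, ERR=1732102540479115/17592186044416
(5,2): OLD=21007423307895593/140737488355328 → NEW=255, ERR=-14880636222713047/140737488355328
(5,3): OLD=357663546194357971/4503599627370496 → NEW=0, ERR=357663546194357971/4503599627370496
(5,4): OLD=1908584565356839283/9007199254740992 → NEW=255, ERR=-388251244602113677/9007199254740992
(5,5): OLD=23988352348397283279/144115188075855872 → NEW=255, ERR=-12761020610945964081/144115188075855872
(6,0): OLD=7412190921640065/281474976710656 → NEW=0, ERR=7412190921640065/281474976710656
(6,1): OLD=283900934381629421/4503599627370496 → NEW=0, ERR=283900934381629421/4503599627370496
(6,2): OLD=1793912883292248101/18014398509481984 → NEW=0, ERR=1793912883292248101/18014398509481984
(6,3): OLD=49775846964866641585/288230376151711744 → NEW=255, ERR=-23722898953819853135/288230376151711744
(6,4): OLD=479072044518204969553/4611686018427387904 → NEW=0, ERR=479072044518204969553/4611686018427387904
(6,5): OLD=15206268848953895765911/73786976294838206464 → NEW=255, ERR=-3609410106229846882409/73786976294838206464
Row 0: ...#.#
Row 1: ..#.##
Row 2: ...#.#
Row 3: ..#.##
Row 4: ...#.#
Row 5: ..#.##
Row 6: ...#.#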